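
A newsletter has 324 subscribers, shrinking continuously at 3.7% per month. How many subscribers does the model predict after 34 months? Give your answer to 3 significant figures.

P(34) = 324 · e^(-0.037·34) = 324 · e^(-1.258)
= 324 · 0.28422 ≈ 92.09

≈ 92.1 subscribers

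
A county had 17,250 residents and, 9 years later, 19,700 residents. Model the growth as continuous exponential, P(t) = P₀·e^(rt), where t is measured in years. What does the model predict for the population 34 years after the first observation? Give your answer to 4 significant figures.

≈ 28,490 residents

r = ln(19700/17250) / 9 ≈ 0.014756 per year
P(34) = 17250 · e^(0.014756·34) = 17250 · 1.65155 ≈ 28489.21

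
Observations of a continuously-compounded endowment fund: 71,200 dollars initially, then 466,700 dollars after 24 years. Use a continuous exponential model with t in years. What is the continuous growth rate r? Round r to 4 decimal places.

r ≈ 0.0783 per year

466700 = 71200 · e^(r·24)
e^(24r) = 466700/71200 = 6.55478
r = ln(6.55478) / 24 = 1.88019 / 24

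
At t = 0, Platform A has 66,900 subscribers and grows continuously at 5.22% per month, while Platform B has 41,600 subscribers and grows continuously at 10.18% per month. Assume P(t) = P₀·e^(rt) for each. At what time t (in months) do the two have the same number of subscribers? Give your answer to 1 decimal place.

t ≈ 9.6 months

66900·e^(0.0522t) = 41600·e^(0.1018t)
66900/41600 = e^((0.1018 − 0.0522)t) → ln(1.60817) = 0.0496·t
t = 0.4751 / 0.0496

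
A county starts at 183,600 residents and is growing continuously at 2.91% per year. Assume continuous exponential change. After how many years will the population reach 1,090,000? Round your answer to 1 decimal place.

t ≈ 61.2 years

1090000 = 183600 · e^(0.0291·t)
t = ln(1090000/183600) / 0.0291 = ln(5.93682) / 0.0291 = 1.78117 / 0.0291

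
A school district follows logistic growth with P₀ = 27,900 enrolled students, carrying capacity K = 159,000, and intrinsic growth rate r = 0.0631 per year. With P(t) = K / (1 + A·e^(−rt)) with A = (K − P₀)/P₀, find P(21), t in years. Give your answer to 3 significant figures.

A = (159000 − 27900)/27900 = 4.69892
P(21) = 159000 / (1 + 4.69892·e^(−0.0631·21)) = 159000 / (1 + 4.69892·0.265776)
= 159000 / 2.24886 ≈ 70702.39

≈ 70,700 enrolled students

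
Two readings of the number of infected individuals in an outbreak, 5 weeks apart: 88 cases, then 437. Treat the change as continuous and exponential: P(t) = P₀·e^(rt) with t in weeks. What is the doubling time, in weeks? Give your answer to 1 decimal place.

doubling time ≈ 2.2 weeks

r = ln(437/88) / 5 = ln(4.96591) / 5 ≈ 0.320519 per week
doubling time = ln 2 / |r| = 0.69315 / 0.320519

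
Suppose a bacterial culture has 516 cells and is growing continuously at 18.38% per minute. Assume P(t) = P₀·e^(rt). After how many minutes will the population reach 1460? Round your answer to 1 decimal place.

1460 = 516 · e^(0.1838·t)
t = ln(1460/516) / 0.1838 = ln(2.82946) / 0.1838 = 1.04008 / 0.1838

t ≈ 5.7 minutes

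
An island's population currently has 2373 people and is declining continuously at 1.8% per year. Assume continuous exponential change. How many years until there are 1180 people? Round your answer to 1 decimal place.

1180 = 2373 · e^(-0.018·t)
t = ln(1180/2373) / -0.018 = ln(0.49726) / -0.018 = -0.69864 / -0.018

t ≈ 38.8 years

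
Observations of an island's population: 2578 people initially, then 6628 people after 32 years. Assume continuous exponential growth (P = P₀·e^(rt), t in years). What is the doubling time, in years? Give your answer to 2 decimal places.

r = ln(6628/2578) / 32 = ln(2.57099) / 32 ≈ 0.029509 per year
doubling time = ln 2 / |r| = 0.69315 / 0.029509

doubling time ≈ 23.49 years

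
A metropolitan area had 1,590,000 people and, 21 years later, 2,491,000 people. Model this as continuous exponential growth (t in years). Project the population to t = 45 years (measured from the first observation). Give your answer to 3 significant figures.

≈ 4,160,000 people

r = ln(2491000/1590000) / 21 ≈ 0.021379 per year
P(45) = 1590000 · e^(0.021379·45) = 1590000 · 2.61702 ≈ 4161061.47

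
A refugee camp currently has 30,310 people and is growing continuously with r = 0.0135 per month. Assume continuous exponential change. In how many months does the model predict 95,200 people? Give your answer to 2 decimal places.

95200 = 30310 · e^(0.0135·t)
t = ln(95200/30310) / 0.0135 = ln(3.14088) / 0.0135 = 1.1445 / 0.0135

t ≈ 84.78 months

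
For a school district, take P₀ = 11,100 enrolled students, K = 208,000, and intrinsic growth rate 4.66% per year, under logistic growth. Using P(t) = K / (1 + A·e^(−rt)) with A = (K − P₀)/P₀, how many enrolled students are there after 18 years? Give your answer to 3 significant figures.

A = (208000 − 11100)/11100 = 17.73874
P(18) = 208000 / (1 + 17.73874·e^(−0.0466·18)) = 208000 / (1 + 17.73874·0.432229)
= 208000 / 8.6672 ≈ 23998.54

≈ 24,000 enrolled students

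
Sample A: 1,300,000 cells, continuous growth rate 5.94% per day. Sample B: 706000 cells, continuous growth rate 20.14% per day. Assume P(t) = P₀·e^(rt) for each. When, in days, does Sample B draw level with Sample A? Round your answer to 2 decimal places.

t ≈ 4.30 days

1300000·e^(0.0594t) = 706000·e^(0.2014t)
1300000/706000 = e^((0.2014 − 0.0594)t) → ln(1.84136) = 0.142·t
t = 0.6105 / 0.142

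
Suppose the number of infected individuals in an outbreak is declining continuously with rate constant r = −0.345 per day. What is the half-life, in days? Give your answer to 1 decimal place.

half-life = ln(2) / |r| = 0.69315 / 0.345

half-life ≈ 2.0 days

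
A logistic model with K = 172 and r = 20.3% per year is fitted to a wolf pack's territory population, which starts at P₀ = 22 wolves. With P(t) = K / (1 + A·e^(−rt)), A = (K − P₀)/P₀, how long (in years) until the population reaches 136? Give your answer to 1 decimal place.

t ≈ 16.0 years

A = (172 − 22)/22 = 6.81818
136 = 172/(1 + 6.81818·e^(−0.203t)) → 1 + 6.81818·e^(−0.203t) = 1.26471
e^(−0.203t) = 0.038824 → t = ln(25.75758)/0.203 = 3.24873/0.203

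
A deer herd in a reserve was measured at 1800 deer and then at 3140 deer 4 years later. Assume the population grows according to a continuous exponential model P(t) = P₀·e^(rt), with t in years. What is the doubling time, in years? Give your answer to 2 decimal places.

doubling time ≈ 4.98 years

r = ln(3140/1800) / 4 = ln(1.74444) / 4 ≈ 0.139109 per year
doubling time = ln 2 / |r| = 0.69315 / 0.139109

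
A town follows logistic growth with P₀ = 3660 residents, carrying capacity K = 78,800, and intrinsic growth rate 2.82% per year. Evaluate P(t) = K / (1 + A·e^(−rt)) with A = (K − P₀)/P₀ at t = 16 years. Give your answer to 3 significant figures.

≈ 5,600 residents

A = (78800 − 3660)/3660 = 20.53005
P(16) = 78800 / (1 + 20.53005·e^(−0.0282·16)) = 78800 / (1 + 20.53005·0.636863)
= 78800 / 14.07484 ≈ 5598.64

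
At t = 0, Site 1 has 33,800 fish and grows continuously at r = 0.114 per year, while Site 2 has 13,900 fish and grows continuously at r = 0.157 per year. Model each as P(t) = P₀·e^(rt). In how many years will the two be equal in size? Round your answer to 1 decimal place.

33800·e^(0.114t) = 13900·e^(0.157t)
33800/13900 = e^((0.157 − 0.114)t) → ln(2.43165) = 0.043·t
t = 0.88857 / 0.043

t ≈ 20.7 years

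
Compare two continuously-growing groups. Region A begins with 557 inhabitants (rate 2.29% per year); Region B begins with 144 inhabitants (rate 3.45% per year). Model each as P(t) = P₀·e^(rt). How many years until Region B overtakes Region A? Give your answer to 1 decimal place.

557·e^(0.0229t) = 144·e^(0.0345t)
557/144 = e^((0.0345 − 0.0229)t) → ln(3.86806) = 0.0116·t
t = 1.35275 / 0.0116

t ≈ 116.6 years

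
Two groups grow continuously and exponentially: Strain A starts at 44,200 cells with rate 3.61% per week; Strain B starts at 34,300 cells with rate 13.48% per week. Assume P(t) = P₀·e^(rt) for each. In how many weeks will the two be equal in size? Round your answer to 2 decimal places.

t ≈ 2.57 weeks

44200·e^(0.0361t) = 34300·e^(0.1348t)
44200/34300 = e^((0.1348 − 0.0361)t) → ln(1.28863) = 0.0987·t
t = 0.25358 / 0.0987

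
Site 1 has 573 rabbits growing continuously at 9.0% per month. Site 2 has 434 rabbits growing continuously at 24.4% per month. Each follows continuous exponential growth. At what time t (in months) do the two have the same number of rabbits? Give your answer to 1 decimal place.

t ≈ 1.8 months

573·e^(0.09t) = 434·e^(0.244t)
573/434 = e^((0.244 − 0.09)t) → ln(1.32028) = 0.154·t
t = 0.27784 / 0.154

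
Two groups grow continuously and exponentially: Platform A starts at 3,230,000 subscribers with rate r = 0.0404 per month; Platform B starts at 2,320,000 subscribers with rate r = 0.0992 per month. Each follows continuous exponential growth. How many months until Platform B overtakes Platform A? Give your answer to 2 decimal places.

t ≈ 5.63 months

3230000·e^(0.0404t) = 2320000·e^(0.0992t)
3230000/2320000 = e^((0.0992 − 0.0404)t) → ln(1.39224) = 0.0588·t
t = 0.33091 / 0.0588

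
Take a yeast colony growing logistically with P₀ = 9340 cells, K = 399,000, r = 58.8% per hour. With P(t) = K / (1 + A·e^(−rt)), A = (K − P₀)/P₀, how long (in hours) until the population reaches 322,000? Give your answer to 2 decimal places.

A = (399000 − 9340)/9340 = 41.71949
322000 = 399000/(1 + 41.71949·e^(−0.588t)) → 1 + 41.71949·e^(−0.588t) = 1.23913
e^(−0.588t) = 0.005732 → t = ln(174.46331)/0.588 = 5.16171/0.588

t ≈ 8.78 hours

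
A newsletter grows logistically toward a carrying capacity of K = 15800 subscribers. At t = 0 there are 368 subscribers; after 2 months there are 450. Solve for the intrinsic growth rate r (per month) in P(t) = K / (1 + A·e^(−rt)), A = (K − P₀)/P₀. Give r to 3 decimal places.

A = (15800 − 368)/368 = 41.93478
450 = 15800/(1 + 41.93478·e^(−r·2)) → e^(−2r) = (35.11111 − 1)/41.93478 = 0.813432
r = −ln(0.813432)/2 = 0.20649/2

r ≈ 0.103 per month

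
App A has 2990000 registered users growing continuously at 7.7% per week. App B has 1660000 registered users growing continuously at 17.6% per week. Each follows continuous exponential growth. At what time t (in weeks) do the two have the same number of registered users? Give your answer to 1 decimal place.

2990000·e^(0.077t) = 1660000·e^(0.176t)
2990000/1660000 = e^((0.176 − 0.077)t) → ln(1.8012) = 0.099·t
t = 0.58846 / 0.099

t ≈ 5.9 weeks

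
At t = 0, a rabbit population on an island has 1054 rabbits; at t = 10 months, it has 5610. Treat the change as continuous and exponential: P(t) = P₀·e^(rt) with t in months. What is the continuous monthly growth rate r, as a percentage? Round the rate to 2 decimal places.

r ≈ 16.72% per month

5610 = 1054 · e^(r·10)
e^(10r) = 5610/1054 = 5.32258
r = ln(5.32258) / 10 = 1.67196 / 10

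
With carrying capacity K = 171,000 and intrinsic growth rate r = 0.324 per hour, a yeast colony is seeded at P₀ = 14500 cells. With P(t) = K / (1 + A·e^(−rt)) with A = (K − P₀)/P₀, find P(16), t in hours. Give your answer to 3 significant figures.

A = (171000 − 14500)/14500 = 10.7931
P(16) = 171000 / (1 + 10.7931·e^(−0.324·16)) = 171000 / (1 + 10.7931·0.005606)
= 171000 / 1.0605 ≈ 161244.52

≈ 161,000 cells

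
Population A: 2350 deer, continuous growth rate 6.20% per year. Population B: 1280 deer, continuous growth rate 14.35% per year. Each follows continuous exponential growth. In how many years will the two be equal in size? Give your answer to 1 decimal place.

t ≈ 7.5 years

2350·e^(0.062t) = 1280·e^(0.1435t)
2350/1280 = e^((0.1435 − 0.062)t) → ln(1.83594) = 0.0815·t
t = 0.60756 / 0.0815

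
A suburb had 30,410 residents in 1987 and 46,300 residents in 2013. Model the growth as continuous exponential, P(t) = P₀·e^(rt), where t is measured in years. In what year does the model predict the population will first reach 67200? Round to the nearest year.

year 2036

r = ln(46300/30410) / 26 = 0.42037/26 ≈ 0.016168 per year
t = ln(67200/30410) / r = 0.7929/0.016168 ≈ 49.04 years after 1987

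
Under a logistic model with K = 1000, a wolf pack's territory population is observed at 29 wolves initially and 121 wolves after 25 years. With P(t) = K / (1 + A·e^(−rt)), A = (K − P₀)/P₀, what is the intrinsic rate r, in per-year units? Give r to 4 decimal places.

r ≈ 0.0611 per year

A = (1000 − 29)/29 = 33.48276
121 = 1000/(1 + 33.48276·e^(−r·25)) → e^(−25r) = (8.26446 − 1)/33.48276 = 0.216961
r = −ln(0.216961)/25 = 1.52804/25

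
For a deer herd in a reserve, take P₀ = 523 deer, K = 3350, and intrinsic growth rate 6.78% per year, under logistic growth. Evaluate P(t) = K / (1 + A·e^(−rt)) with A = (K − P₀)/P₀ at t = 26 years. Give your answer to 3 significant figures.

A = (3350 − 523)/523 = 5.40535
P(26) = 3350 / (1 + 5.40535·e^(−0.0678·26)) = 3350 / (1 + 5.40535·0.171564)
= 3350 / 1.92736 ≈ 1738.13

≈ 1,740 deer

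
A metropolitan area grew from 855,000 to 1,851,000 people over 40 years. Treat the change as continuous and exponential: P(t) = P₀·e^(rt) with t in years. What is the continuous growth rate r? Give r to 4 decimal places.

r ≈ 0.0193 per year

1851000 = 855000 · e^(r·40)
e^(40r) = 1851000/855000 = 2.16491
r = ln(2.16491) / 40 = 0.77238 / 40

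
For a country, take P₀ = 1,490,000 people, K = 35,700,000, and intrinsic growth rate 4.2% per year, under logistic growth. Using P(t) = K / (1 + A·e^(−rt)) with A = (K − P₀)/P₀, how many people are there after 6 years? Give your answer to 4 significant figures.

A = (35700000 − 1490000)/1490000 = 22.95973
P(6) = 35700000 / (1 + 22.95973·e^(−0.042·6)) = 35700000 / (1 + 22.95973·0.777245)
= 35700000 / 18.84533 ≈ 1894368.47

≈ 1,894,000 people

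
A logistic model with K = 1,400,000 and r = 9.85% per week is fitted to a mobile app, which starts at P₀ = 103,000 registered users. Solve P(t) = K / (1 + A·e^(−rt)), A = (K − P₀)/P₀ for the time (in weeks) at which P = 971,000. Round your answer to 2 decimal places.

t ≈ 34.01 weeks

A = (1400000 − 103000)/103000 = 12.59223
971000 = 1400000/(1 + 12.59223·e^(−0.0985t)) → 1 + 12.59223·e^(−0.0985t) = 1.44181
e^(−0.0985t) = 0.035086 → t = ln(28.5013)/0.0985 = 3.34995/0.0985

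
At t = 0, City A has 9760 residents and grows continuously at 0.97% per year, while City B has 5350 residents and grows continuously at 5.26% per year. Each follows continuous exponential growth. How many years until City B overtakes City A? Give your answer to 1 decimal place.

9760·e^(0.0097t) = 5350·e^(0.0526t)
9760/5350 = e^((0.0526 − 0.0097)t) → ln(1.8243) = 0.0429·t
t = 0.6012 / 0.0429

t ≈ 14.0 years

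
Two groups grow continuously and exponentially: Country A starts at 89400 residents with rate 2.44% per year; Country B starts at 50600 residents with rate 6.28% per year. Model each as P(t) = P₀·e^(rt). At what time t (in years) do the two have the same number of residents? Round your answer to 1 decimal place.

89400·e^(0.0244t) = 50600·e^(0.0628t)
89400/50600 = e^((0.0628 − 0.0244)t) → ln(1.7668) = 0.0384·t
t = 0.56917 / 0.0384

t ≈ 14.8 years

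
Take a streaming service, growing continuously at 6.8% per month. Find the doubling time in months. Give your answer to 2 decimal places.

doubling time ≈ 10.19 months

doubling time = ln(2) / |r| = 0.69315 / 0.068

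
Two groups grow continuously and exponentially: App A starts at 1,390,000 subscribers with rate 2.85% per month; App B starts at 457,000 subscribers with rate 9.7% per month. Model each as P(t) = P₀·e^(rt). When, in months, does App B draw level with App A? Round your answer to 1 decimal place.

t ≈ 16.2 months

1390000·e^(0.0285t) = 457000·e^(0.097t)
1390000/457000 = e^((0.097 − 0.0285)t) → ln(3.04158) = 0.0685·t
t = 1.11238 / 0.0685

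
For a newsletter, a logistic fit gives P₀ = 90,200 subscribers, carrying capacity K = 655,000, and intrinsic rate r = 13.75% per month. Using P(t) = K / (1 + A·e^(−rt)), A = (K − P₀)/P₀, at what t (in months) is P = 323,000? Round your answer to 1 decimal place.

A = (655000 − 90200)/90200 = 6.26164
323000 = 655000/(1 + 6.26164·e^(−0.1375t)) → 1 + 6.26164·e^(−0.1375t) = 2.02786
e^(−0.1375t) = 0.164152 → t = ln(6.0919)/0.1375 = 1.80696/0.1375

t ≈ 13.1 months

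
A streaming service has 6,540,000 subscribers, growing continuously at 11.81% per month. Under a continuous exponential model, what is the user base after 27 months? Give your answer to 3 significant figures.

≈ 159,000,000 subscribers

P(27) = 6540000 · e^(0.1181·27) = 6540000 · e^(3.1887)
= 6540000 · 24.25687 ≈ 158639949.43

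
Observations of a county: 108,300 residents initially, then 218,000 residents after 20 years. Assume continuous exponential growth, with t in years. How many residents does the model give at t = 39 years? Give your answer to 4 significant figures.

≈ 423,700 residents

r = ln(218000/108300) / 20 ≈ 0.034979 per year
P(39) = 108300 · e^(0.034979·39) = 108300 · 3.91259 ≈ 423733.82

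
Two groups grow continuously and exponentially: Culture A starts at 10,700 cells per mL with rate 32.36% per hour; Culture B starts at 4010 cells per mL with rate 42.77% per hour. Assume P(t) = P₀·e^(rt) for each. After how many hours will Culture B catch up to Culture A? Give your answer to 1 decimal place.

10700·e^(0.3236t) = 4010·e^(0.4277t)
10700/4010 = e^((0.4277 − 0.3236)t) → ln(2.66833) = 0.1041·t
t = 0.98145 / 0.1041

t ≈ 9.4 hours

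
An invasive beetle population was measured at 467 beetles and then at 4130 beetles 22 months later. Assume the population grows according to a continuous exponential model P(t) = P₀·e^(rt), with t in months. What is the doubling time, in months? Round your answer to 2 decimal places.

r = ln(4130/467) / 22 = ln(8.84368) / 22 ≈ 0.099077 per month
doubling time = ln 2 / |r| = 0.69315 / 0.099077

doubling time ≈ 7.00 months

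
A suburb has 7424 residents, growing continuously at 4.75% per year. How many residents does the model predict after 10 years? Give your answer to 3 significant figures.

≈ 11,900 residents

P(10) = 7424 · e^(0.0475·10) = 7424 · e^(0.475)
= 7424 · 1.60801 ≈ 11937.9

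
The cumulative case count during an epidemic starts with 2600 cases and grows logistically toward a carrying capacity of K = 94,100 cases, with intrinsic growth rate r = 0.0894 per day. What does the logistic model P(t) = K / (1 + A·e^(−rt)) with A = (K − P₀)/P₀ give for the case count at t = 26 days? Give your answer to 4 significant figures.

≈ 21,180 cases

A = (94100 − 2600)/2600 = 35.19231
P(26) = 94100 / (1 + 35.19231·e^(−0.0894·26)) = 94100 / (1 + 35.19231·0.097842)
= 94100 / 4.44329 ≈ 21178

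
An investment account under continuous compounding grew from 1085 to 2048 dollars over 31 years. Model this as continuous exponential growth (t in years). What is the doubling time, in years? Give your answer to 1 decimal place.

r = ln(2048/1085) / 31 = ln(1.88756) / 31 ≈ 0.020493 per year
doubling time = ln 2 / |r| = 0.69315 / 0.020493

doubling time ≈ 33.8 years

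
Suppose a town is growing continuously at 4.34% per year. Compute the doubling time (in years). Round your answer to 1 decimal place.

doubling time = ln(2) / |r| = 0.69315 / 0.0434

doubling time ≈ 16.0 years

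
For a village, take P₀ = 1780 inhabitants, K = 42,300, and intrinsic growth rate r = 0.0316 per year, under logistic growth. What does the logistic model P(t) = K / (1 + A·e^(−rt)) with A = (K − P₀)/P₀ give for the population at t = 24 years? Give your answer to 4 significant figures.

A = (42300 − 1780)/1780 = 22.76404
P(24) = 42300 / (1 + 22.76404·e^(−0.0316·24)) = 42300 / (1 + 22.76404·0.468415)
= 42300 / 11.66303 ≈ 3626.85

≈ 3,627 inhabitants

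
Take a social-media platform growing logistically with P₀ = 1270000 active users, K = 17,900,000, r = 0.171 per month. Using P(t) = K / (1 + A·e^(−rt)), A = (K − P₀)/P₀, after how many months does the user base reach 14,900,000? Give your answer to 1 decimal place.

A = (17900000 − 1270000)/1270000 = 13.09449
14900000 = 17900000/(1 + 13.09449·e^(−0.171t)) → 1 + 13.09449·e^(−0.171t) = 1.20134
e^(−0.171t) = 0.015376 → t = ln(65.03596)/0.171 = 4.17494/0.171

t ≈ 24.4 months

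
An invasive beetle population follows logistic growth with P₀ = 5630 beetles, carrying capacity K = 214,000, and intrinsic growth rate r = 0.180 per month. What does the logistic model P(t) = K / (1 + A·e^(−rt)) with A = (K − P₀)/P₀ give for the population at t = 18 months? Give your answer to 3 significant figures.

≈ 87,400 beetles

A = (214000 − 5630)/5630 = 37.01066
P(18) = 214000 / (1 + 37.01066·e^(−0.18·18)) = 214000 / (1 + 37.01066·0.039164)
= 214000 / 2.44948 ≈ 87365.43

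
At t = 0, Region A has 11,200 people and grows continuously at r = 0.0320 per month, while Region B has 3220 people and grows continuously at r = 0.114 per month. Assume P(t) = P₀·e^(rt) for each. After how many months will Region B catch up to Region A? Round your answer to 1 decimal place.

t ≈ 15.2 months

11200·e^(0.032t) = 3220·e^(0.114t)
11200/3220 = e^((0.114 − 0.032)t) → ln(3.47826) = 0.082·t
t = 1.24653 / 0.082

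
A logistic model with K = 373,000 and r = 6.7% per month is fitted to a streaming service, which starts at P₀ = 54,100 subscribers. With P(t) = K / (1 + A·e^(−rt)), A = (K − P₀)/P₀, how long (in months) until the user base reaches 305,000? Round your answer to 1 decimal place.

t ≈ 48.9 months

A = (373000 − 54100)/54100 = 5.89464
305000 = 373000/(1 + 5.89464·e^(−0.067t)) → 1 + 5.89464·e^(−0.067t) = 1.22295
e^(−0.067t) = 0.037823 → t = ln(26.43919)/0.067 = 3.27485/0.067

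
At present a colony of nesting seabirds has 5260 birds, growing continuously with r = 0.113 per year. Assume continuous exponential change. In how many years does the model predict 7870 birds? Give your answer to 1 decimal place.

7870 = 5260 · e^(0.113·t)
t = ln(7870/5260) / 0.113 = ln(1.4962) / 0.113 = 0.40293 / 0.113

t ≈ 3.6 years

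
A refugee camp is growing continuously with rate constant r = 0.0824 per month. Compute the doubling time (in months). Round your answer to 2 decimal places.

doubling time ≈ 8.41 months

doubling time = ln(2) / |r| = 0.69315 / 0.0824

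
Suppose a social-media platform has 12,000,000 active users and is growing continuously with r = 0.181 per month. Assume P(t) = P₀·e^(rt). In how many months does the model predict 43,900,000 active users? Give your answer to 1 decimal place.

43900000 = 12000000 · e^(0.181·t)
t = ln(43900000/12000000) / 0.181 = ln(3.65833) / 0.181 = 1.29701 / 0.181

t ≈ 7.2 months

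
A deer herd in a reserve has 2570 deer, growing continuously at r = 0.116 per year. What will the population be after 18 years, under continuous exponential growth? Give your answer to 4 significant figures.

≈ 20,740 deer

P(18) = 2570 · e^(0.116·18) = 2570 · e^(2.088)
= 2570 · 8.06876 ≈ 20736.72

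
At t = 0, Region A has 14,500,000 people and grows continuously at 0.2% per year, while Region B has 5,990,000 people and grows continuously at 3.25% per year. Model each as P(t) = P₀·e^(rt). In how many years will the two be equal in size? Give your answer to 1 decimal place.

t ≈ 29.0 years

14500000·e^(0.002t) = 5990000·e^(0.0325t)
14500000/5990000 = e^((0.0325 − 0.002)t) → ln(2.4207) = 0.0305·t
t = 0.88406 / 0.0305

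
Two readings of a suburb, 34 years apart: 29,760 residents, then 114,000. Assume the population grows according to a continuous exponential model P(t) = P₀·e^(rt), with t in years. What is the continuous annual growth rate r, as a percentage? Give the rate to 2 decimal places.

114000 = 29760 · e^(r·34)
e^(34r) = 114000/29760 = 3.83065
r = ln(3.83065) / 34 = 1.34303 / 34

r ≈ 3.95% per year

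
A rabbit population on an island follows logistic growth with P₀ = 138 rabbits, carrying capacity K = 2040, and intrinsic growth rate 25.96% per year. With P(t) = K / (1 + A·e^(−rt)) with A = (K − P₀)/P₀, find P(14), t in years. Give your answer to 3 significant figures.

≈ 1,500 rabbits

A = (2040 − 138)/138 = 13.78261
P(14) = 2040 / (1 + 13.78261·e^(−0.2596·14)) = 2040 / (1 + 13.78261·0.0264)
= 2040 / 1.36386 ≈ 1495.76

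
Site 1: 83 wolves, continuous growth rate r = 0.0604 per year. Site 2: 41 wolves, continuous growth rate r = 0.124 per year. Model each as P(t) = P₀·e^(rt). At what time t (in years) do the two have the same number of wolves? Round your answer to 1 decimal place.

83·e^(0.0604t) = 41·e^(0.124t)
83/41 = e^((0.124 − 0.0604)t) → ln(2.02439) = 0.0636·t
t = 0.70527 / 0.0636

t ≈ 11.1 years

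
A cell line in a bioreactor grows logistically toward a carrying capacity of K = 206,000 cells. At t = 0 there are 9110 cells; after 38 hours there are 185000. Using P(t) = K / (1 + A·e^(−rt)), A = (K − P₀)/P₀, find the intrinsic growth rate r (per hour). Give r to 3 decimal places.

r ≈ 0.138 per hour

A = (206000 − 9110)/9110 = 21.61251
185000 = 206000/(1 + 21.61251·e^(−r·38)) → e^(−38r) = (1.11351 − 1)/21.61251 = 0.005252
r = −ln(0.005252)/38 = 5.24911/38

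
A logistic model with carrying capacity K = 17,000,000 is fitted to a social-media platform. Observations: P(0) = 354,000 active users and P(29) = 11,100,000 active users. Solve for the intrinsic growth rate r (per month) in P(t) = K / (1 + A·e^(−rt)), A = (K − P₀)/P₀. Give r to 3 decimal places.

A = (17000000 − 354000)/354000 = 47.0226
11100000 = 17000000/(1 + 47.0226·e^(−r·29)) → e^(−29r) = (1.53153 − 1)/47.0226 = 0.011304
r = −ln(0.011304)/29 = 4.48262/29

r ≈ 0.155 per month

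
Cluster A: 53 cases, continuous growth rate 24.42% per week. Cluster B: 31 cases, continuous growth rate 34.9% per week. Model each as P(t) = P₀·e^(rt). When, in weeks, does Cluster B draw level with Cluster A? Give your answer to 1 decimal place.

t ≈ 5.1 weeks

53·e^(0.2442t) = 31·e^(0.349t)
53/31 = e^((0.349 − 0.2442)t) → ln(1.70968) = 0.1048·t
t = 0.5363 / 0.1048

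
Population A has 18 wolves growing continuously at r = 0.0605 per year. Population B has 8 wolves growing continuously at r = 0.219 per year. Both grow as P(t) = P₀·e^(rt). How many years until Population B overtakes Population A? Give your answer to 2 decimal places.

t ≈ 5.12 years

18·e^(0.0605t) = 8·e^(0.219t)
18/8 = e^((0.219 − 0.0605)t) → ln(2.25) = 0.1585·t
t = 0.81093 / 0.1585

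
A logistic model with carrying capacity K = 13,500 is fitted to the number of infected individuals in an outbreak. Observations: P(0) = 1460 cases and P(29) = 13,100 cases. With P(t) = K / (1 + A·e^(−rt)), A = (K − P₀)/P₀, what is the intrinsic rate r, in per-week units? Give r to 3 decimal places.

A = (13500 − 1460)/1460 = 8.24658
13100 = 13500/(1 + 8.24658·e^(−r·29)) → e^(−29r) = (1.03053 − 1)/8.24658 = 0.003703
r = −ln(0.003703)/29 = 5.5987/29

r ≈ 0.193 per week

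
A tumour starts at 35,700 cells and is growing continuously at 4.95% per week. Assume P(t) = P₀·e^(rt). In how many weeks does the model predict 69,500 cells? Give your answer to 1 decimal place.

t ≈ 13.5 weeks

69500 = 35700 · e^(0.0495·t)
t = ln(69500/35700) / 0.0495 = ln(1.94678) / 0.0495 = 0.66618 / 0.0495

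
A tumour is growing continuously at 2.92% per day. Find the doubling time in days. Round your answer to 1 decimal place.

doubling time ≈ 23.7 days

doubling time = ln(2) / |r| = 0.69315 / 0.0292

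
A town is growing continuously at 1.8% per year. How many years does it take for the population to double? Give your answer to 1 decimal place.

doubling time ≈ 38.5 years

doubling time = ln(2) / |r| = 0.69315 / 0.018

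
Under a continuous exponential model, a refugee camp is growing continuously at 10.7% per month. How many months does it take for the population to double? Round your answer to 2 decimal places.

doubling time = ln(2) / |r| = 0.69315 / 0.107

doubling time ≈ 6.48 months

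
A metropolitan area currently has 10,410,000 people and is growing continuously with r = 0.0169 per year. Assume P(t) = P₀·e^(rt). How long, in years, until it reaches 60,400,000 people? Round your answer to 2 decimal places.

60400000 = 10410000 · e^(0.0169·t)
t = ln(60400000/10410000) / 0.0169 = ln(5.80211) / 0.0169 = 1.75822 / 0.0169

t ≈ 104.04 years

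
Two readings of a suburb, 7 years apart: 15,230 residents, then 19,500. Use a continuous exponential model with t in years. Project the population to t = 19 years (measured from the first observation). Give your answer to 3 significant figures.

r = ln(19500/15230) / 7 ≈ 0.035307 per year
P(19) = 15230 · e^(0.035307·19) = 15230 · 1.95586 ≈ 29787.7

≈ 29,800 residents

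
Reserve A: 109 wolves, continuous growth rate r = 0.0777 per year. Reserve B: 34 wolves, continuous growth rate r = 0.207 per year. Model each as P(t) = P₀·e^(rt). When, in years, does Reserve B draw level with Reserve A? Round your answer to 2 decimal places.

109·e^(0.0777t) = 34·e^(0.207t)
109/34 = e^((0.207 − 0.0777)t) → ln(3.20588) = 0.1293·t
t = 1.16499 / 0.1293

t ≈ 9.01 years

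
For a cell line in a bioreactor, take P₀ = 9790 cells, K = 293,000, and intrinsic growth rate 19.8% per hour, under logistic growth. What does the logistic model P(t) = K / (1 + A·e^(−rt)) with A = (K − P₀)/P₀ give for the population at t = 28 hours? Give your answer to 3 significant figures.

≈ 263,000 cells

A = (293000 − 9790)/9790 = 28.9285
P(28) = 293000 / (1 + 28.9285·e^(−0.198·28)) = 293000 / (1 + 28.9285·0.003911)
= 293000 / 1.11314 ≈ 263220.53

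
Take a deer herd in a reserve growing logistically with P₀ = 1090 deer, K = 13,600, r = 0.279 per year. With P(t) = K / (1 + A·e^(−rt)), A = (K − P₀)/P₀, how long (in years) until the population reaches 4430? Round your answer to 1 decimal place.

t ≈ 6.1 years

A = (13600 − 1090)/1090 = 11.47706
4430 = 13600/(1 + 11.47706·e^(−0.279t)) → 1 + 11.47706·e^(−0.279t) = 3.06998
e^(−0.279t) = 0.180358 → t = ln(5.54454)/0.279 = 1.71281/0.279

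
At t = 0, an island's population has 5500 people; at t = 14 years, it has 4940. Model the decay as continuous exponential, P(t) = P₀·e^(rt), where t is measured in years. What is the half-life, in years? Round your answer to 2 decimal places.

r = ln(4940/5500) / 14 = ln(0.89818) / 14 ≈ -0.00767 per year
half-life = ln 2 / |r| = 0.69315 / 0.00767

half-life ≈ 90.37 years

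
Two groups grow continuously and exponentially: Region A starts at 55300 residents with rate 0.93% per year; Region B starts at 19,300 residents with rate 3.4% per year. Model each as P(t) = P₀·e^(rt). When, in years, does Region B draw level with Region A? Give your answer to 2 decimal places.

55300·e^(0.0093t) = 19300·e^(0.034t)
55300/19300 = e^((0.034 − 0.0093)t) → ln(2.86528) = 0.0247·t
t = 1.05267 / 0.0247

t ≈ 42.62 years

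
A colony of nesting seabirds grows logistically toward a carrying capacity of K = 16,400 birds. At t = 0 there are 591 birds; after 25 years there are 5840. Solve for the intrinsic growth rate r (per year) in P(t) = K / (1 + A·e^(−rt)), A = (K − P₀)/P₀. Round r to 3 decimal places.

r ≈ 0.108 per year

A = (16400 − 591)/591 = 26.74958
5840 = 16400/(1 + 26.74958·e^(−r·25)) → e^(−25r) = (2.80822 − 1)/26.74958 = 0.067598
r = −ln(0.067598)/25 = 2.69418/25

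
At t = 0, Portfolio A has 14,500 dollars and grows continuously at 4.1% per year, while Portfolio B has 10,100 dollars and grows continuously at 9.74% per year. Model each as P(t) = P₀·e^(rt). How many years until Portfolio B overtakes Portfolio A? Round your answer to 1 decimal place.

14500·e^(0.041t) = 10100·e^(0.0974t)
14500/10100 = e^((0.0974 − 0.041)t) → ln(1.43564) = 0.0564·t
t = 0.36161 / 0.0564

t ≈ 6.4 years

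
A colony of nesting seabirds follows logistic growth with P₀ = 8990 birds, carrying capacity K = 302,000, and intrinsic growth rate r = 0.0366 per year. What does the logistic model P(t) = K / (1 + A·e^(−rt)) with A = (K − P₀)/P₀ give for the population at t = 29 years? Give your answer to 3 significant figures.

A = (302000 − 8990)/8990 = 32.59288
P(29) = 302000 / (1 + 32.59288·e^(−0.0366·29)) = 302000 / (1 + 32.59288·0.345971)
= 302000 / 12.2762 ≈ 24600.46

≈ 24,600 birds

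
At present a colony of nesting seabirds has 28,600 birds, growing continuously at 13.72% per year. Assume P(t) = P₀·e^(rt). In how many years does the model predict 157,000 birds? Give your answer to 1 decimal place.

157000 = 28600 · e^(0.1372·t)
t = ln(157000/28600) / 0.1372 = ln(5.48951) / 0.1372 = 1.70284 / 0.1372

t ≈ 12.4 years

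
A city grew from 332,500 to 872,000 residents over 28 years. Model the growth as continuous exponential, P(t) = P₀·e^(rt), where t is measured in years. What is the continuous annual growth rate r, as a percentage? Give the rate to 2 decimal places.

872000 = 332500 · e^(r·28)
e^(28r) = 872000/332500 = 2.62256
r = ln(2.62256) / 28 = 0.96415 / 28

r ≈ 3.44% per year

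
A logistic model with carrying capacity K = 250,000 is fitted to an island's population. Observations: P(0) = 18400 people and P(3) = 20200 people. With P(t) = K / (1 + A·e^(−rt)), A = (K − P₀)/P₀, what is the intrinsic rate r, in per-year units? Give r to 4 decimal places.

A = (250000 − 18400)/18400 = 12.58696
20200 = 250000/(1 + 12.58696·e^(−r·3)) → e^(−3r) = (12.37624 − 1)/12.58696 = 0.903812
r = −ln(0.903812)/3 = 0.10113/3

r ≈ 0.0337 per year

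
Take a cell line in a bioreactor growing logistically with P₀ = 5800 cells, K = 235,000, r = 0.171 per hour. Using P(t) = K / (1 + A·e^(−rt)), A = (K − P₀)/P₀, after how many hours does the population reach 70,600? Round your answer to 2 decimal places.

A = (235000 − 5800)/5800 = 39.51724
70600 = 235000/(1 + 39.51724·e^(−0.171t)) → 1 + 39.51724·e^(−0.171t) = 3.32861
e^(−0.171t) = 0.058926 → t = ln(16.9703)/0.171 = 2.83146/0.171

t ≈ 16.56 hours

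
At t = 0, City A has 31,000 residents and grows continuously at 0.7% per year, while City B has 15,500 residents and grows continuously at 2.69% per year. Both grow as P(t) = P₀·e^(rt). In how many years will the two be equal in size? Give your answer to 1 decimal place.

t ≈ 34.8 years

31000·e^(0.007t) = 15500·e^(0.0269t)
31000/15500 = e^((0.0269 − 0.007)t) → ln(2) = 0.0199·t
t = 0.69315 / 0.0199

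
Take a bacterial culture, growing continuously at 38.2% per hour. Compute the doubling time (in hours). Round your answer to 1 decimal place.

doubling time = ln(2) / |r| = 0.69315 / 0.382

doubling time ≈ 1.8 hours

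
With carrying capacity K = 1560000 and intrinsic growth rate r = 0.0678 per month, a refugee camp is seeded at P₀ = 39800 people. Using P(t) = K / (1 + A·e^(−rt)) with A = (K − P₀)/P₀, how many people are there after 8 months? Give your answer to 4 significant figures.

≈ 67,230 people

A = (1560000 − 39800)/39800 = 38.19598
P(8) = 1560000 / (1 + 38.19598·e^(−0.0678·8)) = 1560000 / (1 + 38.19598·0.581351)
= 1560000 / 23.20528 ≈ 67226.07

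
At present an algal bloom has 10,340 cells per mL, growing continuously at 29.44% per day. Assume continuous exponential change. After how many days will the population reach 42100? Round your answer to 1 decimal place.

42100 = 10340 · e^(0.2944·t)
t = ln(42100/10340) / 0.2944 = ln(4.07157) / 0.2944 = 1.40403 / 0.2944

t ≈ 4.8 days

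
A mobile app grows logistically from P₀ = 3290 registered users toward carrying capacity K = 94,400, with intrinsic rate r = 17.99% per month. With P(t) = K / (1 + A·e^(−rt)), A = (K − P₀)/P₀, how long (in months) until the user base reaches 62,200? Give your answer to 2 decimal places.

t ≈ 22.12 months

A = (94400 − 3290)/3290 = 27.69301
62200 = 94400/(1 + 27.69301·e^(−0.1799t)) → 1 + 27.69301·e^(−0.1799t) = 1.51768
e^(−0.1799t) = 0.018694 → t = ln(53.49395)/0.1799 = 3.97957/0.1799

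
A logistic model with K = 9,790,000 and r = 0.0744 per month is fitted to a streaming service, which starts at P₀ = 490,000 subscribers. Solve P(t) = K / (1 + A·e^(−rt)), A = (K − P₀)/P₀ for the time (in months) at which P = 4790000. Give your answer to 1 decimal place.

A = (9790000 − 490000)/490000 = 18.97959
4790000 = 9790000/(1 + 18.97959·e^(−0.0744t)) → 1 + 18.97959·e^(−0.0744t) = 2.04384
e^(−0.0744t) = 0.054998 → t = ln(18.18245)/0.0744 = 2.90046/0.0744

t ≈ 39.0 months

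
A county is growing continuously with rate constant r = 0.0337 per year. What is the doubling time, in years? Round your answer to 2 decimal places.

doubling time ≈ 20.57 years

doubling time = ln(2) / |r| = 0.69315 / 0.0337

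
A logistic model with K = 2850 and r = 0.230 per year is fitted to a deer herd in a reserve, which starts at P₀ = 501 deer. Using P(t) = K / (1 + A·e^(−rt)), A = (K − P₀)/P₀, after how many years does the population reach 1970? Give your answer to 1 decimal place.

A = (2850 − 501)/501 = 4.68862
1970 = 2850/(1 + 4.68862·e^(−0.23t)) → 1 + 4.68862·e^(−0.23t) = 1.4467
e^(−0.23t) = 0.095273 → t = ln(10.49612)/0.23 = 2.35101/0.23

t ≈ 10.2 years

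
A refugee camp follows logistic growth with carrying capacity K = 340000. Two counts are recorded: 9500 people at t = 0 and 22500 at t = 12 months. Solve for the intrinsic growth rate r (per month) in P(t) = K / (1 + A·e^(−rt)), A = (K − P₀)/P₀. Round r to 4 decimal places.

r ≈ 0.0752 per month

A = (340000 − 9500)/9500 = 34.78947
22500 = 340000/(1 + 34.78947·e^(−r·12)) → e^(−12r) = (15.11111 − 1)/34.78947 = 0.405614
r = −ln(0.405614)/12 = 0.90235/12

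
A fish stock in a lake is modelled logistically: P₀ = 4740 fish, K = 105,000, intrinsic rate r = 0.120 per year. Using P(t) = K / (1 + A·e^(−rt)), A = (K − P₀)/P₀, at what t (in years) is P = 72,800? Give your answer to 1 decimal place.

A = (105000 − 4740)/4740 = 21.1519
72800 = 105000/(1 + 21.1519·e^(−0.12t)) → 1 + 21.1519·e^(−0.12t) = 1.44231
e^(−0.12t) = 0.020911 → t = ln(47.82168)/0.12 = 3.86748/0.12

t ≈ 32.2 years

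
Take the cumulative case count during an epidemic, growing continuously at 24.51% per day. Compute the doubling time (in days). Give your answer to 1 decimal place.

doubling time = ln(2) / |r| = 0.69315 / 0.2451

doubling time ≈ 2.8 days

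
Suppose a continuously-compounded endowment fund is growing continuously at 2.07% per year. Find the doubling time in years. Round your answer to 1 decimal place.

doubling time ≈ 33.5 years

doubling time = ln(2) / |r| = 0.69315 / 0.0207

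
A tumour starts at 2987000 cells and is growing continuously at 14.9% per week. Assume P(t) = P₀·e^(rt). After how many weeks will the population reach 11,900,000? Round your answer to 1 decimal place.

t ≈ 9.3 weeks

11900000 = 2987000 · e^(0.149·t)
t = ln(11900000/2987000) / 0.149 = ln(3.98393) / 0.149 = 1.38227 / 0.149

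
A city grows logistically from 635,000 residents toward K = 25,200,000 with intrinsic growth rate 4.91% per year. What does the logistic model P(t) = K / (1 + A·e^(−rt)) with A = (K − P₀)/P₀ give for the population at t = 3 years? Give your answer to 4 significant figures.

≈ 732,800 residents

A = (25200000 − 635000)/635000 = 38.68504
P(3) = 25200000 / (1 + 38.68504·e^(−0.0491·3)) = 25200000 / (1 + 38.68504·0.863035)
= 25200000 / 34.38654 ≈ 732844.8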